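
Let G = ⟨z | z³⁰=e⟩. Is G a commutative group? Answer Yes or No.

G has a single generator, so G is cyclic and hence abelian.

Answer: Yes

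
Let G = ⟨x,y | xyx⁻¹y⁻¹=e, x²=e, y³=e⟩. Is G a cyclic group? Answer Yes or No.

|G| = 6. The element xy has order 6 (its powers give 6 distinct elements), so ⟨xy⟩ = G and G is cyclic.

Answer: Yes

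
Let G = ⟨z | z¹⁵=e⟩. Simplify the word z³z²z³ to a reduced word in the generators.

Multiply left to right, reducing at each step:
  (z³) · z² = z⁵
  (z⁵) · z³ = z⁸

Answer: z⁸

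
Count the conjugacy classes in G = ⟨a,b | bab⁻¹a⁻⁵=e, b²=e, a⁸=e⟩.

The conjugacy classes (representative and size) are:
  [e] (size 1), [a⁵] (size 2), [a²] (size 1), [a⁷] (size 2), [a⁴] (size 1), [a⁶] (size 1), [b] (size 2), [a⁵b] (size 2), [a²b] (size 2), [a³b] (size 2).
Class equation: 1 + 2 + 1 + 2 + 1 + 1 + 2 + 2 + 2 + 2 = 16 = |G|. So G has 10 conjugacy classes.

Answer: 10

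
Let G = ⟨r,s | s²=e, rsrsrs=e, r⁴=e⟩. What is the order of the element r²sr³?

Compute successive powers until reaching e:
  (r²sr³)¹ = r²sr³, (r²sr³)² = rsr², (r²sr³)³ = e.
The smallest positive k with (r²sr³)ᵏ = e is 3.

Answer: 3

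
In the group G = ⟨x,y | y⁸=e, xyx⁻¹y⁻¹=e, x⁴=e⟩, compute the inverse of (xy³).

The order of (xy³) is 8 (smallest k with (xy³)ᵏ = e), so (xy³)⁻¹ = (xy³)⁷ = x³y⁵.
Check: (xy³) · (x³y⁵) → (xy³) · x³ = y³;   (y³) · y⁵ = e, giving e as required.

Answer: x³y⁵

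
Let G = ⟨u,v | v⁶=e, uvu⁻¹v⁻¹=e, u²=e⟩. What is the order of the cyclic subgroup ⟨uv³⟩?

|⟨uv³⟩| equals the order of uv³. Compute successive powers until reaching e:
  (uv³)¹ = uv³, (uv³)² = e.
The smallest positive k with (uv³)ᵏ = e is 2, so |⟨uv³⟩| = 2.

Answer: 2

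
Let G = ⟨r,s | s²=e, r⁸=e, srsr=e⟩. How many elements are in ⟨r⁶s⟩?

|⟨r⁶s⟩| equals the order of r⁶s. Compute successive powers until reaching e:
  (r⁶s)¹ = r⁶s, (r⁶s)² = e.
The smallest positive k with (r⁶s)ᵏ = e is 2, so |⟨r⁶s⟩| = 2.

Answer: 2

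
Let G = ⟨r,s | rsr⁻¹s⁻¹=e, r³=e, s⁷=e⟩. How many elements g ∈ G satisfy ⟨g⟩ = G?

G is cyclic of order 21. An element generates G iff its order is 21, and a cyclic group of order 21 has exactly φ(21) = 12 such elements.

Answer: 12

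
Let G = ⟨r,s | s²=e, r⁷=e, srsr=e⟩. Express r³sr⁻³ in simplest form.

Multiply left to right, reducing at each step:
  (r³) · s = r³s
  (r³s) · r⁻³ = r⁶s

Answer: r⁶s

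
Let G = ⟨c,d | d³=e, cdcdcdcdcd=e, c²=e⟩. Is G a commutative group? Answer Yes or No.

c·d = cd but d·c = dc, so c·d ≠ d·c and G is not abelian.

Answer: No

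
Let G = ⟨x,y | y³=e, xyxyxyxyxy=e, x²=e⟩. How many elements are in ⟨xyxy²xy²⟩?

|⟨xyxy²xy²⟩| equals the order of xyxy²xy². Compute successive powers until reaching e:
  (xyxy²xy²)¹ = xyxy²xy², (xyxy²xy²)² = yxyxy²x, (xyxy²xy²)³ = e.
The smallest positive k with (xyxy²xy²)ᵏ = e is 3, so |⟨xyxy²xy²⟩| = 3.

Answer: 3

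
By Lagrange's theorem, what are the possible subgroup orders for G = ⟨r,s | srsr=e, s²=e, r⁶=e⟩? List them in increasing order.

|G| = 12 = 2² · 3. By Lagrange's theorem the order of any subgroup divides 12; the divisors of 12 are 1, 2, 3, 4, 6, 12.

Answer: 1, 2, 3, 4, 6, 12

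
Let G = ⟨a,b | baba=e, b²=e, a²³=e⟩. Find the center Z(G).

An element z ∈ Z(G) iff z commutes with every generator.
For example e is central: e·a = a = a·e; e·b = b = b·e.
Whereas a ∉ Z(G) since a·b = ab ≠ a²²b = b·a.
Checking each of the 46 elements this way gives Z(G) = {e}, of order 1.

Answer: {e}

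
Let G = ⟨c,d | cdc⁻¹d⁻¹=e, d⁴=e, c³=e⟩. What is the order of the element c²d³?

Compute successive powers until reaching e:
  (c²d³)¹ = c²d³, (c²d³)² = cd², (c²d³)³ = d, (c²d³)⁴ = c², (c²d³)⁵ = cd³, (c²d³)⁶ = d², (c²d³)⁷ = c²d, (c²d³)⁸ = c, (c²d³)⁹ = d³, (c²d³)¹⁰ = c²d², (c²d³)¹¹ = cd, (c²d³)¹² = e.
The smallest positive k with (c²d³)ᵏ = e is 12.

Answer: 12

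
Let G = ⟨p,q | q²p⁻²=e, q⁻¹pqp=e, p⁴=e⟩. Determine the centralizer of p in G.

⟨p⟩ ⊆ C_G(p) since powers of p commute with p; so |C_G(p)| ≥ |⟨p⟩| = 4.
By orbit–stabilizer, |C_G(p)| = |G| / |conj. class of p| = 8 / 2 = 4.
The 4 elements commuting with p are {e, p, p², p³}.

Answer: {e, p, p², p³}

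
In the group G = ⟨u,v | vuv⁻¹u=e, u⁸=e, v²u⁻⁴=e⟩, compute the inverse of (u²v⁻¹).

The order of (u²v⁻¹) is 4 (smallest k with (u²v⁻¹)ᵏ = e), so (u²v⁻¹)⁻¹ = (u²v⁻¹)³ = u²v.
Check: (u²v⁻¹) · (u²v) → (u²v⁻¹) · u² = v⁻¹;   (v⁻¹) · v = e, giving e as required.

Answer: u²v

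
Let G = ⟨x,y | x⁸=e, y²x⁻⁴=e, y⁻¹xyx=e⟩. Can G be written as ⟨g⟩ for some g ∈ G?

Every cyclic group is abelian. But x·y = xy while y·x = x³y⁻¹, so x·y ≠ y·x and G is not abelian. Hence G is not cyclic.

Answer: No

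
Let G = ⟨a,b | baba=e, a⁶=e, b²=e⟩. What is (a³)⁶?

Compute successive powers of (a³), reducing at each step:
  (a³)²: (a³) · a³ = e
  (a³)³: e · a³ = a³
  (a³)⁴: (a³) · a³ = e
  (a³)⁵: e · a³ = a³
  (a³)⁶: (a³) · a³ = e

Answer: e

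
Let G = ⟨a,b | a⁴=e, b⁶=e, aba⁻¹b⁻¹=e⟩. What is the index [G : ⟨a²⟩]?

First find ord(a²) by computing successive powers:
  (a²)¹ = a², (a²)² = e.
So |⟨a²⟩| = ord(a²) = 2. With |G| = 24, by Lagrange [G : ⟨a²⟩] = 24/2 = 12.

Answer: 12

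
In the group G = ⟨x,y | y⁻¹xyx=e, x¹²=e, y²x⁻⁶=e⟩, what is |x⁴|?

Compute successive powers until reaching e:
  (x⁴)¹ = x⁴, (x⁴)² = x⁸, (x⁴)³ = e.
The smallest positive k with (x⁴)ᵏ = e is 3.

Answer: 3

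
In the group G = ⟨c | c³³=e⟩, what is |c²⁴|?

Compute successive powers until reaching e:
  (c²⁴)¹ = c²⁴, (c²⁴)² = c¹⁵, (c²⁴)³ = c⁶, (c²⁴)⁴ = c³⁰, (c²⁴)⁵ = c²¹, (c²⁴)⁶ = c¹², (c²⁴)⁷ = c³, (c²⁴)⁸ = c²⁷, (c²⁴)⁹ = c¹⁸, (c²⁴)¹⁰ = c⁹, (c²⁴)¹¹ = e.
The smallest positive k with (c²⁴)ᵏ = e is 11.

Answer: 11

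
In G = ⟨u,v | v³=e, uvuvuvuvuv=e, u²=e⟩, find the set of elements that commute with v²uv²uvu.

⟨v²uv²uvu⟩ ⊆ C_G(v²uv²uvu) since powers of v²uv²uvu commute with v²uv²uvu; so |C_G(v²uv²uvu)| ≥ |⟨v²uv²uvu⟩| = 3.
By orbit–stabilizer, |C_G(v²uv²uvu)| = |G| / |conj. class of v²uv²uvu| = 60 / 20 = 3.
The 3 elements commuting with v²uv²uvu are {e, uv²uvuv, v²uv²uvu}.

Answer: {e, uv²uvuv, v²uv²uvu}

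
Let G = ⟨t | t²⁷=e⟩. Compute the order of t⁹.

Compute successive powers until reaching e:
  (t⁹)¹ = t⁹, (t⁹)² = t¹⁸, (t⁹)³ = e.
The smallest positive k with (t⁹)ᵏ = e is 3.

Answer: 3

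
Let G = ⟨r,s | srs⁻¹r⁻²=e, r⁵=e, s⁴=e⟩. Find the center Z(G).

An element z ∈ Z(G) iff z commutes with every generator.
For example e is central: e·r = r = r·e; e·s = s = s·e.
Whereas r ∉ Z(G) since r·s = rs ≠ r²s = s·r.
Checking each of the 20 elements this way gives Z(G) = {e}, of order 1.

Answer: {e}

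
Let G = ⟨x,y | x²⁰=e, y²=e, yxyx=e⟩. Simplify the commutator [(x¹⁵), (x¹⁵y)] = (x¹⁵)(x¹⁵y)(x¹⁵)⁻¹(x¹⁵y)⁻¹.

[(x¹⁵), (x¹⁵y)] = (x¹⁵)·(x¹⁵y)·(x¹⁵)⁻¹·(x¹⁵y)⁻¹.
  (x¹⁵) · (x¹⁵y) = x¹⁰y
  (x¹⁰y) · (x⁵) = x⁵y
  (x⁵y) · (x¹⁵y) = x¹⁰

Answer: x¹⁰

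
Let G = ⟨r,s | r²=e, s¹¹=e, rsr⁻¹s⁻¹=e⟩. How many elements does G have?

Enumerate words in the generators, reducing via the relations: the distinct elements are
  {e, r, s, rs, s², s³, s⁴, s⁵, s⁶, s⁷, s⁸, s⁹, rs², rs³, rs⁴, rs⁵, rs⁶, rs⁷, rs⁸, rs⁹, s¹⁰, rs¹⁰}.
No further products give new elements, so |G| = 22.

Answer: 22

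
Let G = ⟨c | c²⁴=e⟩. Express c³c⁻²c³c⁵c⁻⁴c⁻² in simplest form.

Multiply left to right, reducing at each step:
  (c³) · c⁻² = c
  c · c³ = c⁴
  (c⁴) · c⁵ = c⁹
  (c⁹) · c⁻⁴ = c⁵
  (c⁵) · c⁻² = c³

Answer: c³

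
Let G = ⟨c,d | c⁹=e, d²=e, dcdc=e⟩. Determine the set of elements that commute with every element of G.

An element z ∈ Z(G) iff z commutes with every generator.
For example e is central: e·c = c = c·e; e·d = d = d·e.
Whereas c ∉ Z(G) since c·d = cd ≠ c⁸d = d·c.
Checking each of the 18 elements this way gives Z(G) = {e}, of order 1.

Answer: {e}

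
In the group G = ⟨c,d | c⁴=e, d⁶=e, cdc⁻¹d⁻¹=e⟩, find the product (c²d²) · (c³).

Compute (c²d²) · (c³) by multiplying left to right and reducing via the relations at each step:
  (c²d²) · c³ = cd²

Answer: cd²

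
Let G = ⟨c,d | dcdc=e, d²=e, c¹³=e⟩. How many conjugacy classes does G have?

The conjugacy classes (representative and size) are:
  [e] (size 1), [c¹²] (size 2), [c¹¹] (size 2), [c³] (size 2), [c⁴] (size 2), [c⁸] (size 2), [c⁶] (size 2), [d] (size 13).
Class equation: 1 + 2 + 2 + 2 + 2 + 2 + 2 + 13 = 26 = |G|. So G has 8 conjugacy classes.

Answer: 8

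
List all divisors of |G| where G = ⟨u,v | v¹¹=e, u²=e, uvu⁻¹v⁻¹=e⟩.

|G| = 22 = 2 · 11. By Lagrange's theorem the order of any subgroup divides 22; the divisors of 22 are 1, 2, 11, 22.

Answer: 1, 2, 11, 22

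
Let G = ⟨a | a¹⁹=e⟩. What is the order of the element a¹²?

Compute successive powers until reaching e:
  (a¹²)¹ = a¹², (a¹²)² = a⁵, (a¹²)³ = a¹⁷, (a¹²)⁴ = a¹⁰, (a¹²)⁵ = a³, (a¹²)⁶ = a¹⁵, (a¹²)⁷ = a⁸, (a¹²)⁸ = a, (a¹²)⁹ = a¹³, (a¹²)¹⁰ = a⁶, (a¹²)¹¹ = a¹⁸, (a¹²)¹² = a¹¹, (a¹²)¹³ = a⁴, (a¹²)¹⁴ = a¹⁶, (a¹²)¹⁵ = a⁹, (a¹²)¹⁶ = a², (a¹²)¹⁷ = a¹⁴, (a¹²)¹⁸ = a⁷, (a¹²)¹⁹ = e.
The smallest positive k with (a¹²)ᵏ = e is 19.

Answer: 19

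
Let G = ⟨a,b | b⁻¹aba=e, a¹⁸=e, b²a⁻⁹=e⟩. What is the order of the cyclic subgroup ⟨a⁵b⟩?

|⟨a⁵b⟩| equals the order of a⁵b. Compute successive powers until reaching e:
  (a⁵b)¹ = a⁵b, (a⁵b)² = a⁹, (a⁵b)³ = a⁵b⁻¹, (a⁵b)⁴ = e.
The smallest positive k with (a⁵b)ᵏ = e is 4, so |⟨a⁵b⟩| = 4.

Answer: 4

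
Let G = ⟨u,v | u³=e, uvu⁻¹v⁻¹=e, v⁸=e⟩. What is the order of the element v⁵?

Compute successive powers until reaching e:
  (v⁵)¹ = v⁵, (v⁵)² = v², (v⁵)³ = v⁷, (v⁵)⁴ = v⁴, (v⁵)⁵ = v, (v⁵)⁶ = v⁶, (v⁵)⁷ = v³, (v⁵)⁸ = e.
The smallest positive k with (v⁵)ᵏ = e is 8.

Answer: 8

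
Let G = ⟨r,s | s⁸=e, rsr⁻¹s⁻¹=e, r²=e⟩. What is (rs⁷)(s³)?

Compute (rs⁷) · (s³) by multiplying left to right and reducing via the relations at each step:
  (rs⁷) · s³ = rs²

Answer: rs²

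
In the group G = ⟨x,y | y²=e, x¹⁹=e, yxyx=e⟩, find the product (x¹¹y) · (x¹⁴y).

Compute (x¹¹y) · (x¹⁴y) by multiplying left to right and reducing via the relations at each step:
  (x¹¹y) · x¹⁴ = x¹⁶y
  (x¹⁶y) · y = x¹⁶

Answer: x¹⁶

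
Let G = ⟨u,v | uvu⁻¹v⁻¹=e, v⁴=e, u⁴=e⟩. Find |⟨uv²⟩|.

|⟨uv²⟩| equals the order of uv². Compute successive powers until reaching e:
  (uv²)¹ = uv², (uv²)² = u², (uv²)³ = u³v², (uv²)⁴ = e.
The smallest positive k with (uv²)ᵏ = e is 4, so |⟨uv²⟩| = 4.

Answer: 4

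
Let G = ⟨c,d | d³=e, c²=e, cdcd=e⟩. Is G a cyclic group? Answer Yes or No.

Every cyclic group is abelian. But c·d = cd while d·c = cd², so c·d ≠ d·c and G is not abelian. Hence G is not cyclic.

Answer: No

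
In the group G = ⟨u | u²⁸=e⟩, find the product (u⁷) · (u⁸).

Compute (u⁷) · (u⁸) by multiplying left to right and reducing via the relations at each step:
  (u⁷) · u⁸ = u¹⁵

Answer: u¹⁵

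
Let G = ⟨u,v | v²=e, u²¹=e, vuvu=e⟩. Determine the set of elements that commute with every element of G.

An element z ∈ Z(G) iff z commutes with every generator.
For example e is central: e·u = u = u·e; e·v = v = v·e.
Whereas u ∉ Z(G) since u·v = uv ≠ u²⁰v = v·u.
Checking each of the 42 elements this way gives Z(G) = {e}, of order 1.

Answer: {e}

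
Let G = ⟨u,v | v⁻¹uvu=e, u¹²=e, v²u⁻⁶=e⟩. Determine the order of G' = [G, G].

G' = [G, G] is generated by all commutators. The generator-pair commutators are: [u, v] = u².
The subgroup they normally generate is {e, u², u⁴, u⁶, u⁸, u¹⁰}, of order 6.
Check: |G/G'| = 24/6 = 4 is the order of the abelianisation.

Answer: 6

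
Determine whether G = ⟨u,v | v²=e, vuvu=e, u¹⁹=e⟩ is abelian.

u·v = uv but v·u = u¹⁸v, so u·v ≠ v·u and G is not abelian.

Answer: No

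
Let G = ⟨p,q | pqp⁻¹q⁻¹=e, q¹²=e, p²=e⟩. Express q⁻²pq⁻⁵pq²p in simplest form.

Multiply left to right, reducing at each step:
  (q¹⁰) · p = pq¹⁰
  (pq¹⁰) · q⁻⁵ = pq⁵
  (pq⁵) · p = q⁵
  (q⁵) · q² = q⁷
  (q⁷) · p = pq⁷

Answer: pq⁷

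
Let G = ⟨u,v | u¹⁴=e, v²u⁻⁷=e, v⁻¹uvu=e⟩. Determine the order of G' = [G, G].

G' = [G, G] is generated by all commutators. The generator-pair commutators are: [u, v] = u².
The subgroup they normally generate is {e, u², u⁴, u⁶, u⁸, u¹⁰, u¹²}, of order 7.
Check: |G/G'| = 28/7 = 4 is the order of the abelianisation.

Answer: 7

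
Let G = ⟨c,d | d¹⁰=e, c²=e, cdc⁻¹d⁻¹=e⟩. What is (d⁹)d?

Compute (d⁹) · d by multiplying left to right and reducing via the relations at each step:
  (d⁹) · d = e

Answer: e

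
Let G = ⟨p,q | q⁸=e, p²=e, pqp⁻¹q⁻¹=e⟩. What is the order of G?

Enumerate words in the generators, reducing via the relations: the distinct elements are
  {e, p, q, pq, q², q³, q⁴, q⁵, q⁶, q⁷, pq², pq³, pq⁴, pq⁵, pq⁶, pq⁷}.
No further products give new elements, so |G| = 16.

Answer: 16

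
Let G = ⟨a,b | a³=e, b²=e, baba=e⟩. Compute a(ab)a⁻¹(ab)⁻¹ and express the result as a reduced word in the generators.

[a, (ab)] = a·(ab)·a⁻¹·(ab)⁻¹.
  a · (ab) = a²b
  (a²b) · (a²) = b
  b · (ab) = a²

Answer: a²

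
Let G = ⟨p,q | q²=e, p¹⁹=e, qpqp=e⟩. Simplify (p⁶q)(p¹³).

Compute (p⁶q) · (p¹³) by multiplying left to right and reducing via the relations at each step:
  (p⁶q) · p¹³ = p¹²q

Answer: p¹²q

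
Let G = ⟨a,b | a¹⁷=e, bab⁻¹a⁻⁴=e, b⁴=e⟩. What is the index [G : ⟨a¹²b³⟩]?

First find ord(a¹²b³) by computing successive powers:
  (a¹²b³)¹ = a¹²b³, (a¹²b³)² = a¹⁵b², (a¹²b³)³ = a³b, (a¹²b³)⁴ = e.
So |⟨a¹²b³⟩| = ord(a¹²b³) = 4. With |G| = 68, by Lagrange [G : ⟨a¹²b³⟩] = 68/4 = 17.

Answer: 17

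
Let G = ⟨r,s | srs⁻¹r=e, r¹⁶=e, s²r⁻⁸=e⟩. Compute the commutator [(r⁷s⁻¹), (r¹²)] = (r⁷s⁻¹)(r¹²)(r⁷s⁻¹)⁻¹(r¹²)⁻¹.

[(r⁷s⁻¹), (r¹²)] = (r⁷s⁻¹)·(r¹²)·(r⁷s⁻¹)⁻¹·(r¹²)⁻¹.
  (r⁷s⁻¹) · (r¹²) = r³s
  (r³s) · (r⁷s) = r⁴
  (r⁴) · (r⁴) = r⁸

Answer: r⁸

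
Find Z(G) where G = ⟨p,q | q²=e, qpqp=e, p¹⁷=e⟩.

An element z ∈ Z(G) iff z commutes with every generator.
For example e is central: e·p = p = p·e; e·q = q = q·e.
Whereas p ∉ Z(G) since p·q = pq ≠ p¹⁶q = q·p.
Checking each of the 34 elements this way gives Z(G) = {e}, of order 1.

Answer: {e}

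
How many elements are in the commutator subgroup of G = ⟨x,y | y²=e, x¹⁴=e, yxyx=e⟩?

G' = [G, G] is generated by all commutators. The generator-pair commutators are: [x, y] = x².
The subgroup they normally generate is {e, x², x⁴, x⁶, x⁸, x¹⁰, x¹²}, of order 7.
Check: |G/G'| = 28/7 = 4 is the order of the abelianisation.

Answer: 7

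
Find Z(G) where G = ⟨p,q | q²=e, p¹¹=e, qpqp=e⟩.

An element z ∈ Z(G) iff z commutes with every generator.
For example e is central: e·p = p = p·e; e·q = q = q·e.
Whereas p ∉ Z(G) since p·q = pq ≠ p¹⁰q = q·p.
Checking each of the 22 elements this way gives Z(G) = {e}, of order 1.

Answer: {e}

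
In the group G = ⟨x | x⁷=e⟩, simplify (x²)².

Compute successive powers of (x²), reducing at each step:
  (x²)²: (x²) · x² = x⁴

Answer: x⁴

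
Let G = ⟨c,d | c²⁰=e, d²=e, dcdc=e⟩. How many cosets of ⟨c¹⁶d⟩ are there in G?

First find ord(c¹⁶d) by computing successive powers:
  (c¹⁶d)¹ = c¹⁶d, (c¹⁶d)² = e.
So |⟨c¹⁶d⟩| = ord(c¹⁶d) = 2. With |G| = 40, by Lagrange [G : ⟨c¹⁶d⟩] = 40/2 = 20.

Answer: 20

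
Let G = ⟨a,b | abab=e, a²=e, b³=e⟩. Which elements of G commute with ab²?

⟨ab²⟩ ⊆ C_G(ab²) since powers of ab² commute with ab²; so |C_G(ab²)| ≥ |⟨ab²⟩| = 2.
By orbit–stabilizer, |C_G(ab²)| = |G| / |conj. class of ab²| = 6 / 3 = 2.
The 2 elements commuting with ab² are {e, ab²}.

Answer: {e, ab²}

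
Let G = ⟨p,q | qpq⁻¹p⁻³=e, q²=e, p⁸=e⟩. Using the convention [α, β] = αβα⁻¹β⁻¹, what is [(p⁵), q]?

[(p⁵), q] = (p⁵)·q·(p⁵)⁻¹·q⁻¹.
  (p⁵) · q = p⁵q
  (p⁵q) · (p³) = p⁶q
  (p⁶q) · q = p⁶

Answer: p⁶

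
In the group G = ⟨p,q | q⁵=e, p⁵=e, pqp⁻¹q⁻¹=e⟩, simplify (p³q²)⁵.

Compute successive powers of (p³q²), reducing at each step:
  (p³q²)²: (p³q²) · p³ = pq²;   (pq²) · q² = pq⁴
  (p³q²)³: (pq⁴) · p³ = p⁴q⁴;   (p⁴q⁴) · q² = p⁴q
  (p³q²)⁴: (p⁴q) · p³ = p²q;   (p²q) · q² = p²q³
  (p³q²)⁵: (p²q³) · p³ = q³;   (q³) · q² = e

Answer: e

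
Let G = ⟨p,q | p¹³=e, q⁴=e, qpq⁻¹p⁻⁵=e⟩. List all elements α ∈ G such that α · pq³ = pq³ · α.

⟨pq³⟩ ⊆ C_G(pq³) since powers of pq³ commute with pq³; so |C_G(pq³)| ≥ |⟨pq³⟩| = 4.
By orbit–stabilizer, |C_G(pq³)| = |G| / |conj. class of pq³| = 52 / 13 = 4.
The 4 elements commuting with pq³ are {e, pq³, p⁸q, p⁹q²}.

Answer: {e, pq³, p⁸q, p⁹q²}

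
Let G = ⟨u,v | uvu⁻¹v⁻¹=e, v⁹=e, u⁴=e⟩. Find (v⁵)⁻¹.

The order of (v⁵) is 9 (smallest k with (v⁵)ᵏ = e), so (v⁵)⁻¹ = (v⁵)⁸ = v⁴.
Check: (v⁵) · (v⁴) → (v⁵) · v⁴ = e, giving e as required.

Answer: v⁴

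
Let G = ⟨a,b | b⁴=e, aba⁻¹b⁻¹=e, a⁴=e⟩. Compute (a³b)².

Compute successive powers of (a³b), reducing at each step:
  (a³b)²: (a³b) · a³ = a²b;   (a²b) · b = a²b²

Answer: a²b²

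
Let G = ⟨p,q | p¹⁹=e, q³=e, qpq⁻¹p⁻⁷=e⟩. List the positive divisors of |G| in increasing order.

|G| = 57 = 3 · 19. By Lagrange's theorem the order of any subgroup divides 57; the divisors of 57 are 1, 3, 19, 57.

Answer: 1, 3, 19, 57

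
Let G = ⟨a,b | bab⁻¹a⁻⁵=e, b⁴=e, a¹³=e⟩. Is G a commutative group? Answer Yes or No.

a·b = ab but b·a = a⁵b, so a·b ≠ b·a and G is not abelian.

Answer: No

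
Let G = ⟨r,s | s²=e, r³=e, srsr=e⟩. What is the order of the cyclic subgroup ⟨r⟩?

|⟨r⟩| equals the order of r. Compute successive powers until reaching e:
  r¹ = r, r² = r², r³ = e.
The smallest positive k with rᵏ = e is 3, so |⟨r⟩| = 3.

Answer: 3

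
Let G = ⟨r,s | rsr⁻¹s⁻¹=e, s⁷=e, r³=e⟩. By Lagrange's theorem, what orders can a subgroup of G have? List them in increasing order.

|G| = 21 = 3 · 7. By Lagrange's theorem the order of any subgroup divides 21; the divisors of 21 are 1, 3, 7, 21.

Answer: 1, 3, 7, 21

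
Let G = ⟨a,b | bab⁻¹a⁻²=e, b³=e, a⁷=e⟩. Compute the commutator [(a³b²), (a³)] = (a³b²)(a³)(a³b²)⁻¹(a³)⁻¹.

[(a³b²), (a³)] = (a³b²)·(a³)·(a³b²)⁻¹·(a³)⁻¹.
  (a³b²) · (a³) = ab²
  (ab²) · (ab) = a⁵
  (a⁵) · (a⁴) = a²

Answer: a²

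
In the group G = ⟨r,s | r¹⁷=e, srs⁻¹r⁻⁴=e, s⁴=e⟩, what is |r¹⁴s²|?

Compute successive powers until reaching e:
  (r¹⁴s²)¹ = r¹⁴s², (r¹⁴s²)² = e.
The smallest positive k with (r¹⁴s²)ᵏ = e is 2.

Answer: 2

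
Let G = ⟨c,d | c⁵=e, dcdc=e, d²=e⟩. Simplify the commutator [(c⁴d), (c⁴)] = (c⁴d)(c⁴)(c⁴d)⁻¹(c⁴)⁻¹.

[(c⁴d), (c⁴)] = (c⁴d)·(c⁴)·(c⁴d)⁻¹·(c⁴)⁻¹.
  (c⁴d) · (c⁴) = d
  d · (c⁴d) = c
  c · c = c²

Answer: c²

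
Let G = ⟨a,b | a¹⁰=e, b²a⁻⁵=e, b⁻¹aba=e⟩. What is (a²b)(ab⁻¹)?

Compute (a²b) · (ab⁻¹) by multiplying left to right and reducing via the relations at each step:
  (a²b) · a = ab
  (ab) · b⁻¹ = a

Answer: a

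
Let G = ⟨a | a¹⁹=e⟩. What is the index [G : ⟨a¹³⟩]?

First find ord(a¹³) by computing successive powers:
  (a¹³)¹ = a¹³, (a¹³)² = a⁷, (a¹³)³ = a, (a¹³)⁴ = a¹⁴, (a¹³)⁵ = a⁸, (a¹³)⁶ = a², (a¹³)⁷ = a¹⁵, (a¹³)⁸ = a⁹, (a¹³)⁹ = a³, (a¹³)¹⁰ = a¹⁶, (a¹³)¹¹ = a¹⁰, (a¹³)¹² = a⁴, (a¹³)¹³ = a¹⁷, (a¹³)¹⁴ = a¹¹, (a¹³)¹⁵ = a⁵, (a¹³)¹⁶ = a¹⁸, (a¹³)¹⁷ = a¹², (a¹³)¹⁸ = a⁶, (a¹³)¹⁹ = e.
So |⟨a¹³⟩| = ord(a¹³) = 19. With |G| = 19, by Lagrange [G : ⟨a¹³⟩] = 19/19 = 1.

Answer: 1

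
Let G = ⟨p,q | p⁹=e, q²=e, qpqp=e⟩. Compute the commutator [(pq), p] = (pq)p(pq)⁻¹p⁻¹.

[(pq), p] = (pq)·p·(pq)⁻¹·p⁻¹.
  (pq) · p = q
  q · (pq) = p⁸
  (p⁸) · (p⁸) = p⁷

Answer: p⁷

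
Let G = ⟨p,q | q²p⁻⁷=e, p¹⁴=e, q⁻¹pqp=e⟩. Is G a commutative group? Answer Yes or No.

p·q = pq but q·p = p⁶q⁻¹, so p·q ≠ q·p and G is not abelian.

Answer: No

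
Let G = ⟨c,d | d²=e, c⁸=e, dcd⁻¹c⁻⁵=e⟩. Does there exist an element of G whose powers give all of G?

Every cyclic group is abelian. But c·d = cd while d·c = c⁵d, so c·d ≠ d·c and G is not abelian. Hence G is not cyclic.

Answer: No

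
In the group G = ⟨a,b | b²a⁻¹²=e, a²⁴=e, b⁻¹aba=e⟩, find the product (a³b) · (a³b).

Compute (a³b) · (a³b) by multiplying left to right and reducing via the relations at each step:
  (a³b) · a³ = b
  b · b = a¹²

Answer: a¹²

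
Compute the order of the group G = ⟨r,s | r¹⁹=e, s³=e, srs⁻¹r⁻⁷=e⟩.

Enumerate words in the generators, reducing via the relations: the distinct elements are
  {e, r, s, rs, r², r³, r⁴, r⁵, r⁶, r⁷, r⁸, r⁹, s², rs², r²s, r³s, r¹², r¹³, r¹¹, r¹⁰, r¹⁴, r¹⁵, r¹⁶, r¹⁷, r¹⁸, r⁴s, r⁵s, r⁶s, r⁷s, r⁸s, r⁹s, r²s², r³s², r¹²s, r¹³s, r¹¹s, r¹⁰s, r¹⁴s, r¹⁵s, r¹⁶s, r¹⁷s, r¹⁸s, r⁴s², r⁵s², r⁶s², r⁷s², r⁸s², r⁹s², r¹²s², r¹³s², r¹¹s², r¹⁰s², r¹⁴s², r¹⁵s², r¹⁶s², r¹⁷s², r¹⁸s²}.
No further products give new elements, so |G| = 57.

Answer: 57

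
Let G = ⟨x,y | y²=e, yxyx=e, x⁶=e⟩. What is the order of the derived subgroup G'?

G' = [G, G] is generated by all commutators. The generator-pair commutators are: [x, y] = x².
The subgroup they normally generate is {e, x², x⁴}, of order 3.
Check: |G/G'| = 12/3 = 4 is the order of the abelianisation.

Answer: 3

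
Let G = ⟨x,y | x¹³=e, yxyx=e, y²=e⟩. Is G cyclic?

Every cyclic group is abelian. But x·y = xy while y·x = x¹²y, so x·y ≠ y·x and G is not abelian. Hence G is not cyclic.

Answer: No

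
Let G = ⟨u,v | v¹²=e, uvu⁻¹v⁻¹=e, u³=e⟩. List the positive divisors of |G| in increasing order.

|G| = 36 = 2² · 3². By Lagrange's theorem the order of any subgroup divides 36; the divisors of 36 are 1, 2, 3, 4, 6, 9, 12, 18, 36.

Answer: 1, 2, 3, 4, 6, 9, 12, 18, 36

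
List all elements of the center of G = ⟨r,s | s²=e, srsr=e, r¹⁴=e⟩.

An element z ∈ Z(G) iff z commutes with every generator.
For example r⁷ is central: (r⁷)·r = r⁸ = r·(r⁷); (r⁷)·s = r⁷s = s·(r⁷).
Whereas r ∉ Z(G) since r·s = rs ≠ r¹³s = s·r.
Checking each of the 28 elements this way gives Z(G) = {e, r⁷}, of order 2.

Answer: {e, r⁷}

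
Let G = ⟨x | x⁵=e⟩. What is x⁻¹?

The order of x is 5 (smallest k with xᵏ = e), so x⁻¹ = x⁴ = x⁴.
Check: x · (x⁴) → x · x⁴ = e, giving e as required.

Answer: x⁴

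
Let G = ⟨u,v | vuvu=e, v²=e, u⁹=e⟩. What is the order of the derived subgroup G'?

G' = [G, G] is generated by all commutators. The generator-pair commutators are: [u, v] = u².
The subgroup they normally generate is {e, u, u², u³, u⁴, u⁵, u⁶, u⁷, u⁸}, of order 9.
Check: |G/G'| = 18/9 = 2 is the order of the abelianisation.

Answer: 9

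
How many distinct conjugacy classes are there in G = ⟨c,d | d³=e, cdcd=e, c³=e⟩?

The conjugacy classes (representative and size) are:
  [e] (size 1), [dc²] (size 4), [d²c] (size 4), [c²d²] (size 3).
Class equation: 1 + 4 + 4 + 3 = 12 = |G|. So G has 4 conjugacy classes.

Answer: 4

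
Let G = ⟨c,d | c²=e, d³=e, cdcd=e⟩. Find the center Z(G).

An element z ∈ Z(G) iff z commutes with every generator.
For example e is central: e·c = c = c·e; e·d = d = d·e.
Whereas c ∉ Z(G) since c·d = cd ≠ cd² = d·c.
Checking each of the 6 elements this way gives Z(G) = {e}, of order 1.

Answer: {e}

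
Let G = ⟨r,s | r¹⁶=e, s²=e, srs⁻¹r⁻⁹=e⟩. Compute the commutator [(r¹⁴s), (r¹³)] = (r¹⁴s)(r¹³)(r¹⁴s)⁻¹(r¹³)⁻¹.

[(r¹⁴s), (r¹³)] = (r¹⁴s)·(r¹³)·(r¹⁴s)⁻¹·(r¹³)⁻¹.
  (r¹⁴s) · (r¹³) = r³s
  (r³s) · (r²s) = r⁵
  (r⁵) · (r³) = r⁸

Answer: r⁸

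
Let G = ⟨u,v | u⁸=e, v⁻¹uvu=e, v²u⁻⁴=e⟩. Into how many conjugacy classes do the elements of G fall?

The conjugacy classes (representative and size) are:
  [e] (size 1), [u⁷] (size 2), [u⁶] (size 2), [u³] (size 2), [u⁴] (size 1), [u²v⁻¹] (size 4), [u³v⁻¹] (size 4).
Class equation: 1 + 2 + 2 + 2 + 1 + 4 + 4 = 16 = |G|. So G has 7 conjugacy classes.

Answer: 7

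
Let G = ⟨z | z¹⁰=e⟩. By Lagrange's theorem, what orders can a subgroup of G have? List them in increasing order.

|G| = 10 = 2 · 5. By Lagrange's theorem the order of any subgroup divides 10; the divisors of 10 are 1, 2, 5, 10.

Answer: 1, 2, 5, 10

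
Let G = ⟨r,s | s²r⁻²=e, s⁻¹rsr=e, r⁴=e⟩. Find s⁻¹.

The order of s is 4 (smallest k with sᵏ = e), so s⁻¹ = s³ = s⁻¹.
Check: s · (s⁻¹) → s · s⁻¹ = e, giving e as required.

Answer: s⁻¹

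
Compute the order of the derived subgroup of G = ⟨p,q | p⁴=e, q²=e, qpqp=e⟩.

G' = [G, G] is generated by all commutators. The generator-pair commutators are: [p, q] = p².
The subgroup they normally generate is {e, p²}, of order 2.
Check: |G/G'| = 8/2 = 4 is the order of the abelianisation.

Answer: 2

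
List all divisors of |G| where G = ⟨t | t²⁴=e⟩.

|G| = 24 = 2³ · 3. By Lagrange's theorem the order of any subgroup divides 24; the divisors of 24 are 1, 2, 3, 4, 6, 8, 12, 24.

Answer: 1, 2, 3, 4, 6, 8, 12, 24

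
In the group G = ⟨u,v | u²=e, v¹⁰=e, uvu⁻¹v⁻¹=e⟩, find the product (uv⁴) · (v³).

Compute (uv⁴) · (v³) by multiplying left to right and reducing via the relations at each step:
  (uv⁴) · v³ = uv⁷

Answer: uv⁷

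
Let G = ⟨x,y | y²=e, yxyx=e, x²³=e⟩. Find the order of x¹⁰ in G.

Compute successive powers until reaching e:
  (x¹⁰)¹ = x¹⁰, (x¹⁰)² = x²⁰, (x¹⁰)³ = x⁷, (x¹⁰)⁴ = x¹⁷, (x¹⁰)⁵ = x⁴, (x¹⁰)⁶ = x¹⁴, (x¹⁰)⁷ = x, (x¹⁰)⁸ = x¹¹, (x¹⁰)⁹ = x²¹, (x¹⁰)¹⁰ = x⁸, (x¹⁰)¹¹ = x¹⁸, (x¹⁰)¹² = x⁵, (x¹⁰)¹³ = x¹⁵, (x¹⁰)¹⁴ = x², (x¹⁰)¹⁵ = x¹², (x¹⁰)¹⁶ = x²², (x¹⁰)¹⁷ = x⁹, (x¹⁰)¹⁸ = x¹⁹, (x¹⁰)¹⁹ = x⁶, (x¹⁰)²⁰ = x¹⁶, (x¹⁰)²¹ = x³, (x¹⁰)²² = x¹³, (x¹⁰)²³ = e.
The smallest positive k with (x¹⁰)ᵏ = e is 23.

Answer: 23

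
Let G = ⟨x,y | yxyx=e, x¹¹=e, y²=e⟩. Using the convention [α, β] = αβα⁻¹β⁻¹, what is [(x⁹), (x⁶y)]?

[(x⁹), (x⁶y)] = (x⁹)·(x⁶y)·(x⁹)⁻¹·(x⁶y)⁻¹.
  (x⁹) · (x⁶y) = x⁴y
  (x⁴y) · (x²) = x²y
  (x²y) · (x⁶y) = x⁷

Answer: x⁷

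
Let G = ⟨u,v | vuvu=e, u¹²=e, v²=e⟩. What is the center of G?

An element z ∈ Z(G) iff z commutes with every generator.
For example u⁶ is central: (u⁶)·u = u⁷ = u·(u⁶); (u⁶)·v = u⁶v = v·(u⁶).
Whereas u ∉ Z(G) since u·v = uv ≠ u¹¹v = v·u.
Checking each of the 24 elements this way gives Z(G) = {e, u⁶}, of order 2.

Answer: {e, u⁶}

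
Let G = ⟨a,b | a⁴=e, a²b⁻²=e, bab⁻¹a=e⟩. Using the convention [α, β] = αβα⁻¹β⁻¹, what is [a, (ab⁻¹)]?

[a, (ab⁻¹)] = a·(ab⁻¹)·a⁻¹·(ab⁻¹)⁻¹.
  a · (ab⁻¹) = b
  b · (a³) = ab
  (ab) · (ab) = a²

Answer: a²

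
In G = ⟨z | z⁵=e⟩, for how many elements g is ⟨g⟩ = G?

G is cyclic of order 5. An element generates G iff its order is 5, and a cyclic group of order 5 has exactly φ(5) = 4 such elements.

Answer: 4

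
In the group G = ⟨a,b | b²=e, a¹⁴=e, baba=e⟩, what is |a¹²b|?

Compute successive powers until reaching e:
  (a¹²b)¹ = a¹²b, (a¹²b)² = e.
The smallest positive k with (a¹²b)ᵏ = e is 2.

Answer: 2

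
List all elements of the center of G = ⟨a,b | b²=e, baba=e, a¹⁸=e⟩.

An element z ∈ Z(G) iff z commutes with every generator.
For example a⁹ is central: (a⁹)·a = a¹⁰ = a·(a⁹); (a⁹)·b = a⁹b = b·(a⁹).
Whereas a ∉ Z(G) since a·b = ab ≠ a¹⁷b = b·a.
Checking each of the 36 elements this way gives Z(G) = {e, a⁹}, of order 2.

Answer: {e, a⁹}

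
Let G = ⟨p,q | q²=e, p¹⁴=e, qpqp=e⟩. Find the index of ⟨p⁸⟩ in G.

First find ord(p⁸) by computing successive powers:
  (p⁸)¹ = p⁸, (p⁸)² = p², (p⁸)³ = p¹⁰, (p⁸)⁴ = p⁴, (p⁸)⁵ = p¹², (p⁸)⁶ = p⁶, (p⁸)⁷ = e.
So |⟨p⁸⟩| = ord(p⁸) = 7. With |G| = 28, by Lagrange [G : ⟨p⁸⟩] = 28/7 = 4.

Answer: 4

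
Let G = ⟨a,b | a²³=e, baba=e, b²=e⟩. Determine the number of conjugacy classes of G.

The conjugacy classes (representative and size) are:
  [e] (size 1), [a] (size 2), [a²¹] (size 2), [a²⁰] (size 2), [a⁴] (size 2), [a¹⁸] (size 2), [a⁶] (size 2), [a¹⁶] (size 2), [a⁸] (size 2), [a⁹] (size 2), [a¹⁰] (size 2), [a¹²] (size 2), [a¹⁸b] (size 23).
Class equation: 1 + 2 + 2 + 2 + 2 + 2 + 2 + 2 + 2 + 2 + 2 + 2 + 23 = 46 = |G|. So G has 13 conjugacy classes.

Answer: 13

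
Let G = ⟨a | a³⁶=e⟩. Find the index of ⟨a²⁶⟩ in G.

First find ord(a²⁶) by computing successive powers:
  (a²⁶)¹ = a²⁶, (a²⁶)² = a¹⁶, (a²⁶)³ = a⁶, (a²⁶)⁴ = a³², (a²⁶)⁵ = a²², (a²⁶)⁶ = a¹², (a²⁶)⁷ = a², (a²⁶)⁸ = a²⁸, (a²⁶)⁹ = a¹⁸, (a²⁶)¹⁰ = a⁸, (a²⁶)¹¹ = a³⁴, (a²⁶)¹² = a²⁴, (a²⁶)¹³ = a¹⁴, (a²⁶)¹⁴ = a⁴, (a²⁶)¹⁵ = a³⁰, (a²⁶)¹⁶ = a²⁰, (a²⁶)¹⁷ = a¹⁰, (a²⁶)¹⁸ = e.
So |⟨a²⁶⟩| = ord(a²⁶) = 18. With |G| = 36, by Lagrange [G : ⟨a²⁶⟩] = 36/18 = 2.

Answer: 2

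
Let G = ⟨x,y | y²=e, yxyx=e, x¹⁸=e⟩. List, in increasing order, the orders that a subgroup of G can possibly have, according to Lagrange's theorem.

|G| = 36 = 2² · 3². By Lagrange's theorem the order of any subgroup divides 36; the divisors of 36 are 1, 2, 3, 4, 6, 9, 12, 18, 36.

Answer: 1, 2, 3, 4, 6, 9, 12, 18, 36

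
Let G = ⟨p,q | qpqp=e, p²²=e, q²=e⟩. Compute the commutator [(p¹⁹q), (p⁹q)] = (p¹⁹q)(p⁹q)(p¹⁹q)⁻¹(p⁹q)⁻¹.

[(p¹⁹q), (p⁹q)] = (p¹⁹q)·(p⁹q)·(p¹⁹q)⁻¹·(p⁹q)⁻¹.
  (p¹⁹q) · (p⁹q) = p¹⁰
  (p¹⁰) · (p¹⁹q) = p⁷q
  (p⁷q) · (p⁹q) = p²⁰

Answer: p²⁰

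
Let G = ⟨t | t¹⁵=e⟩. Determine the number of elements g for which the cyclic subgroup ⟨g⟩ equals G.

G is cyclic of order 15. An element generates G iff its order is 15, and a cyclic group of order 15 has exactly φ(15) = 8 such elements.

Answer: 8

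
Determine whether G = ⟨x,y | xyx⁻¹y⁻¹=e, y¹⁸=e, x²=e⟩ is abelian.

Each pair of generators commutes: x·y = xy = y·x. Since the generators pairwise commute, every element of G commutes with every other, so G is abelian.

Answer: Yes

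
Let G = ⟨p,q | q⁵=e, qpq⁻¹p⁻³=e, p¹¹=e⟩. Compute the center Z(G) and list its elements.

An element z ∈ Z(G) iff z commutes with every generator.
For example e is central: e·p = p = p·e; e·q = q = q·e.
Whereas p ∉ Z(G) since p·q = pq ≠ p³q = q·p.
Checking each of the 55 elements this way gives Z(G) = {e}, of order 1.

Answer: {e}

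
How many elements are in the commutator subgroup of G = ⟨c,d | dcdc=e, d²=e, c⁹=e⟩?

G' = [G, G] is generated by all commutators. The generator-pair commutators are: [c, d] = c².
The subgroup they normally generate is {e, c, c², c³, c⁴, c⁵, c⁶, c⁷, c⁸}, of order 9.
Check: |G/G'| = 18/9 = 2 is the order of the abelianisation.

Answer: 9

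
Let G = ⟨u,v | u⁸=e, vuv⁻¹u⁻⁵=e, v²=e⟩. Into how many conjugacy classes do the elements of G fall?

The conjugacy classes (representative and size) are:
  [e] (size 1), [u⁵] (size 2), [u²] (size 1), [u⁷] (size 2), [u⁴] (size 1), [u⁶] (size 1), [v] (size 2), [u⁵v] (size 2), [u²v] (size 2), [u³v] (size 2).
Class equation: 1 + 2 + 1 + 2 + 1 + 1 + 2 + 2 + 2 + 2 = 16 = |G|. So G has 10 conjugacy classes.

Answer: 10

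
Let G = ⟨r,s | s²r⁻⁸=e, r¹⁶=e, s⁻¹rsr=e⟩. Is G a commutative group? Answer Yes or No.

r·s = rs but s·r = r⁷s⁻¹, so r·s ≠ s·r and G is not abelian.

Answer: No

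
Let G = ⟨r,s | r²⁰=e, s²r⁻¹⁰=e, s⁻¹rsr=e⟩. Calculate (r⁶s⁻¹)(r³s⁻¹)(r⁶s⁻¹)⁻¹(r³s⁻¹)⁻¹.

[(r⁶s⁻¹), (r³s⁻¹)] = (r⁶s⁻¹)·(r³s⁻¹)·(r⁶s⁻¹)⁻¹·(r³s⁻¹)⁻¹.
  (r⁶s⁻¹) · (r³s⁻¹) = r¹³
  (r¹³) · (r⁶s) = r⁹s⁻¹
  (r⁹s⁻¹) · (r³s) = r⁶

Answer: r⁶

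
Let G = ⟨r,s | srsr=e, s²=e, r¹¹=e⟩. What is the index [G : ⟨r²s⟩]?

First find ord(r²s) by computing successive powers:
  (r²s)¹ = r²s, (r²s)² = e.
So |⟨r²s⟩| = ord(r²s) = 2. With |G| = 22, by Lagrange [G : ⟨r²s⟩] = 22/2 = 11.

Answer: 11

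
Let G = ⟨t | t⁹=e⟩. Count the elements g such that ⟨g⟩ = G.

G is cyclic of order 9. An element generates G iff its order is 9, and a cyclic group of order 9 has exactly φ(9) = 6 such elements.

Answer: 6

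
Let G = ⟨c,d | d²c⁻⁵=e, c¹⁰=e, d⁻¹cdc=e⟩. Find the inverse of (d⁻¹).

The order of (d⁻¹) is 4 (smallest k with (d⁻¹)ᵏ = e), so (d⁻¹)⁻¹ = (d⁻¹)³ = d.
Check: (d⁻¹) · d → (d⁻¹) · d = e, giving e as required.

Answer: d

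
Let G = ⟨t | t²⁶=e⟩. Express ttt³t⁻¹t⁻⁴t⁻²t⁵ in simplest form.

Multiply left to right, reducing at each step:
  t · t = t²
  (t²) · t³ = t⁵
  (t⁵) · t⁻¹ = t⁴
  (t⁴) · t⁻⁴ = e
  e · t⁻² = t²⁴
  (t²⁴) · t⁵ = t³

Answer: t³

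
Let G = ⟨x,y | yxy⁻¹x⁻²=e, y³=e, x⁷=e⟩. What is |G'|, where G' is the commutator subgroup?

G' = [G, G] is generated by all commutators. The generator-pair commutators are: [x, y] = x⁶.
The subgroup they normally generate is {e, x, x², x³, x⁴, x⁵, x⁶}, of order 7.
Check: |G/G'| = 21/7 = 3 is the order of the abelianisation.

Answer: 7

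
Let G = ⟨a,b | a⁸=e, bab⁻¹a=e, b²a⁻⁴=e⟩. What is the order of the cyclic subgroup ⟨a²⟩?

|⟨a²⟩| equals the order of a². Compute successive powers until reaching e:
  (a²)¹ = a², (a²)² = a⁴, (a²)³ = a⁶, (a²)⁴ = e.
The smallest positive k with (a²)ᵏ = e is 4, so |⟨a²⟩| = 4.

Answer: 4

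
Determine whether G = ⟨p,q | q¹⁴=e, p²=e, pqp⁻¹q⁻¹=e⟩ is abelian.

Each pair of generators commutes: p·q = pq = q·p. Since the generators pairwise commute, every element of G commutes with every other, so G is abelian.

Answer: Yes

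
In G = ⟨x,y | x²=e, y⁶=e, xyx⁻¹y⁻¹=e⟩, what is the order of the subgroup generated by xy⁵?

|⟨xy⁵⟩| equals the order of xy⁵. Compute successive powers until reaching e:
  (xy⁵)¹ = xy⁵, (xy⁵)² = y⁴, (xy⁵)³ = xy³, (xy⁵)⁴ = y², (xy⁵)⁵ = xy, (xy⁵)⁶ = e.
The smallest positive k with (xy⁵)ᵏ = e is 6, so |⟨xy⁵⟩| = 6.

Answer: 6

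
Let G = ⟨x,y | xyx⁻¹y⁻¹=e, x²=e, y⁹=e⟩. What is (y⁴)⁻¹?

The order of (y⁴) is 9 (smallest k with (y⁴)ᵏ = e), so (y⁴)⁻¹ = (y⁴)⁸ = y⁵.
Check: (y⁴) · (y⁵) → (y⁴) · y⁵ = e, giving e as required.

Answer: y⁵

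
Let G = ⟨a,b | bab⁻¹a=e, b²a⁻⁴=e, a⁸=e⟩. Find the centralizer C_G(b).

⟨b⟩ ⊆ C_G(b) since powers of b commute with b; so |C_G(b)| ≥ |⟨b⟩| = 4.
By orbit–stabilizer, |C_G(b)| = |G| / |conj. class of b| = 16 / 4 = 4.
The 4 elements commuting with b are {e, a⁴, b, b⁻¹}.

Answer: {e, a⁴, b, b⁻¹}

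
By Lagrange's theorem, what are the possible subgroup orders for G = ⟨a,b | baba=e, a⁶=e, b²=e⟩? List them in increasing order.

|G| = 12 = 2² · 3. By Lagrange's theorem the order of any subgroup divides 12; the divisors of 12 are 1, 2, 3, 4, 6, 12.

Answer: 1, 2, 3, 4, 6, 12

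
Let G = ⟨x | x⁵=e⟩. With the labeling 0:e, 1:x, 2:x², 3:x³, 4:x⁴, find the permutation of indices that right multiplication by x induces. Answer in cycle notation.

(0 1 2 3 4)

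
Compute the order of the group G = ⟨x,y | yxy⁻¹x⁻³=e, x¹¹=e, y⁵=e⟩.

Enumerate words in the generators, reducing via the relations: the distinct elements are
  {e, x, y, xy, x², x³, x⁴, x⁵, x⁶, x⁷, x⁸, x⁹, y², y³, y⁴, xy², xy³, xy⁴, x²y, x³y, x¹⁰, x⁴y, x⁵y, x⁶y, x⁷y, x⁸y, x⁹y, x²y², x²y³, x²y⁴, x³y², x³y³, x³y⁴, x¹⁰y, x⁴y², x⁴y³, x⁴y⁴, x⁵y², x⁵y³, x⁵y⁴, x⁶y², x⁶y³, x⁶y⁴, x⁷y², x⁷y³, x⁷y⁴, x⁸y², x⁸y³, x⁸y⁴, x⁹y², x⁹y³, x⁹y⁴, x¹⁰y², x¹⁰y³, x¹⁰y⁴}.
No further products give new elements, so |G| = 55.

Answer: 55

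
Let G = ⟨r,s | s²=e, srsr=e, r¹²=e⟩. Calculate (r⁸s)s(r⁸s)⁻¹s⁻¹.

[(r⁸s), s] = (r⁸s)·s·(r⁸s)⁻¹·s⁻¹.
  (r⁸s) · s = r⁸
  (r⁸) · (r⁸s) = r⁴s
  (r⁴s) · s = r⁴

Answer: r⁴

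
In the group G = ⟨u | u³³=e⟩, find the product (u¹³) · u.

Compute (u¹³) · u by multiplying left to right and reducing via the relations at each step:
  (u¹³) · u = u¹⁴

Answer: u¹⁴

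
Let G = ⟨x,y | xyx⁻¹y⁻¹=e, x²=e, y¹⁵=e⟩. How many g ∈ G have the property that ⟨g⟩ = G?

G is cyclic of order 30. An element generates G iff its order is 30, and a cyclic group of order 30 has exactly φ(30) = 8 such elements.

Answer: 8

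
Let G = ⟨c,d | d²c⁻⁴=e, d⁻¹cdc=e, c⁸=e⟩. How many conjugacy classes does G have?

The conjugacy classes (representative and size) are:
  [e] (size 1), [c⁷] (size 2), [c⁶] (size 2), [c³] (size 2), [c⁴] (size 1), [c²d⁻¹] (size 4), [c³d⁻¹] (size 4).
Class equation: 1 + 2 + 2 + 2 + 1 + 4 + 4 = 16 = |G|. So G has 7 conjugacy classes.

Answer: 7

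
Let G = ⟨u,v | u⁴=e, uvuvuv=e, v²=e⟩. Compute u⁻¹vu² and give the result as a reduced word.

Multiply left to right, reducing at each step:
  (u³) · v = u³v
  (u³v) · u² = u³vu²

Answer: u³vu²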